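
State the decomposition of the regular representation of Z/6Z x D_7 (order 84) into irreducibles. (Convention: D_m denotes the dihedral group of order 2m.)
Each irreducible V_i of dimension d_i appears with multiplicity d_i, i.e. rho_reg = (direct sum over all irreducibles V_i) d_i V_i. The irreducible dimensions for Z/6Z x D_7 are 1, 1, 1, 1, 1, 1, 1, 1, 1, 1, 1, 1, 2, 2, 2, 2, 2, 2, 2, 2, 2, 2, 2, 2, 2, 2, 2, 2, 2, 2: 12 irreducibles of dimension 1, each with multiplicity 1; 18 irreducibles of dimension 2, each with multiplicity 2. Total dimension 12*1*1 + 18*2*2 = 84 = |G|.

Working: General theorem: in the regular representation of a finite group G, each irreducible appears with multiplicity equal to its dimension. Check: dim(rho_reg) = sum d_i^2 = 1 + 1 + 1 + 1 + 1 + 1 + 1 + 1 + 1 + 1 + 1 + 1 + 4 + 4 + 4 + 4 + 4 + 4 + 4 + 4 + 4 + 4 + 4 + 4 + 4 + 4 + 4 + 4 + 4 + 4 = 84 = |G|.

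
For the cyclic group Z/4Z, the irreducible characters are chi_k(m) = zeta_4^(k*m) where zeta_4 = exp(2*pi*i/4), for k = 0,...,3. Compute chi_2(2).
chi_2(2) = zeta_4^4 = 1

Why: chi_2(2) = zeta_4^(2*2) = zeta_4^4. Since zeta_4^4 = 1, this equals zeta_4^0 = exp(2*pi*i*0/4) = 1.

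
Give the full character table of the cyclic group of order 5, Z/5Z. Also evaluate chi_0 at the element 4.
Character table of Z/5Z (irreps indexed chi_0,...,chi_4 with chi_k(m) = zeta_5^(k*m), zeta_5 = exp(2*pi*i/5)):
  irrep \ class  {0} (size 1)  {1} (size 1)    {2} (size 1)    {3} (size 1)    {4} (size 1)  
  chi_0          1             1               1               1               1             
  chi_1          1             exp(2*I*pi/5)   exp(4*I*pi/5)   exp(-4*I*pi/5)  exp(-2*I*pi/5)
  chi_2          1             exp(4*I*pi/5)   exp(-2*I*pi/5)  exp(2*I*pi/5)   exp(-4*I*pi/5)
  chi_3          1             exp(-4*I*pi/5)  exp(2*I*pi/5)   exp(-2*I*pi/5)  exp(4*I*pi/5) 
  chi_4          1             exp(-2*I*pi/5)  exp(-4*I*pi/5)  exp(4*I*pi/5)   exp(2*I*pi/5) 

Spot check: chi_0(4) = zeta_5^(0*4) = zeta_5^0 = 1.

Explanation: Z/5Z is abelian, so all 5 irreducible complex representations are 1-dimensional. They are given by chi_k(m) = zeta_5^(k*m) for k = 0,...,4. Row orthogonality: sum_m chi_k(m) conj(chi_l(m)) = 5 * [k = l].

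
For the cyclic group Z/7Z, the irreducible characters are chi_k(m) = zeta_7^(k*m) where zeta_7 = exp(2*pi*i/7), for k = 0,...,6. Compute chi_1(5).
chi_1(5) = zeta_7^5 = exp(-4*I*pi/7)

Solution. chi_1(5) = zeta_7^(1*5) = zeta_7^5. Since zeta_7^7 = 1, this equals zeta_7^5 = exp(2*pi*i*5/7) = exp(-4*I*pi/7).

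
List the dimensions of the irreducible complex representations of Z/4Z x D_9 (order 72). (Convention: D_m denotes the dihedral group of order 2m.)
Dimensions: 1, 1, 1, 1, 1, 1, 1, 1, 2, 2, 2, 2, 2, 2, 2, 2, 2, 2, 2, 2, 2, 2, 2, 2

Proof sketch: There are 24 irreducibles (= number of conjugacy classes). Their dimensions d_i satisfy sum d_i^2 = |G| = 72: 1 + 1 + 1 + 1 + 1 + 1 + 1 + 1 + 4 + 4 + 4 + 4 + 4 + 4 + 4 + 4 + 4 + 4 + 4 + 4 + 4 + 4 + 4 + 4 = 72. (For the product with Z/4Z: each of the 4 1-dim characters of Z/4Z tensors with each irrep of D_9, giving 4 copies of each D_9-dimension.)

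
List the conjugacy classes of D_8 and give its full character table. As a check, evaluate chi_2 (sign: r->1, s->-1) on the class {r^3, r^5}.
Conjugacy classes: {e} of size 1, {r^4} of size 1, {r^1, r^7} of size 2, {r^2, r^6} of size 2, {r^3, r^5} of size 2, {s, sr^2, ...} of size 4, {sr, sr^3, ...} of size 4.
Character table:
  irrep \ class              {e} (size 1)  {r^4} (size 1)  {r^1, r^7} (size 2)  {r^2, r^6} (size 2)  {r^3, r^5} (size 2)  {s, sr^2, ...} (size 4)  {sr, sr^3, ...} (size 4)
  chi_1 (triv)               1             1               1                    1                    1                    1                        1                       
  chi_2 (sign: r->1, s->-1)  1             1               1                    1                    1                    -1                       -1                      
  chi_3 (r->-1, s->1)        1             1               -1                   1                    -1                   1                        -1                      
  chi_4 (r->-1, s->-1)       1             1               -1                   1                    -1                   -1                       1                       
  chi_5 (2d, j=1)            2             -2              sqrt(2)              0                    -sqrt(2)             0                        0                       
  chi_6 (2d, j=2)            2             2               0                    -2                   0                    0                        0                       
  chi_7 (2d, j=3)            2             -2              -sqrt(2)             0                    sqrt(2)              0                        0                       

Spot check: chi_2 (sign: r->1, s->-1) on {r^3, r^5} = 1.

Derivation: D_8 has order 2*8 = 16 with 7 conjugacy classes, hence 7 irreducibles. Sum of squared dims 1 + 1 + 1 + 1 + 4 + 4 + 4 = 16 = |G|. Linear characters come from the abelianisation; the 2-dimensional irreps have character r^k -> 2*cos(2*pi*j*k/8), reflections -> 0.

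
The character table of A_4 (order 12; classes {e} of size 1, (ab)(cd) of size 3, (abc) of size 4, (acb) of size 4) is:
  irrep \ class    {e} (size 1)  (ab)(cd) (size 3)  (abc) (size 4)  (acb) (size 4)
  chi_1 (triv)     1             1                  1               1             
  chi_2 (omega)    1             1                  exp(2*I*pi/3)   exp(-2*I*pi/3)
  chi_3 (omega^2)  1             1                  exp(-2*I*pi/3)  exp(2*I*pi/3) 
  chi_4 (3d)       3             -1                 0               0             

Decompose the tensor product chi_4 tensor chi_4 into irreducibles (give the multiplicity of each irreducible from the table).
chi_4 tensor chi_4 = chi_1 + chi_2 + chi_3 + 2*chi_4 (all other irreducibles have multiplicity 0).

Working: The character of a tensor product is the pointwise product (chi_4 * chi_4)(C) = chi_4(C) * chi_4(C):
  {e}: (3)*(3), (ab)(cd): (-1)*(-1), (abc): (0)*(0), (acb): (0)*(0)
so (chi_4 * chi_4) takes values
  {e} -> 9, (ab)(cd) -> 1, (abc) -> 0, (acb) -> 0.
Now take the inner product of this character with each irreducible chi from the table, <chi_4*chi_4, chi> = (1/12) sum_C |C| (chi_4*chi_4)(C) conj(chi(C)):
  <chi_4*chi_4, chi_1> = (1/12)[1*(9)*conj(1) + 3*(1)*conj(1) + 4*(0)*conj(1) + 4*(0)*conj(1)]
      = (1/12)[(9) + (3) + (0) + (0)] = 12/12 = 1
  <chi_4*chi_4, chi_2> = (1/12)[1*(9)*conj(1) + 3*(1)*conj(1) + 4*(0)*conj(exp(2*I*pi/3)) + 4*(0)*conj(exp(-2*I*pi/3))]
      = (1/12)[(9) + (3) + (0) + (0)] = 12/12 = 1
  <chi_4*chi_4, chi_3> = (1/12)[1*(9)*conj(1) + 3*(1)*conj(1) + 4*(0)*conj(exp(-2*I*pi/3)) + 4*(0)*conj(exp(2*I*pi/3))]
      = (1/12)[(9) + (3) + (0) + (0)] = 12/12 = 1
  <chi_4*chi_4, chi_4> = (1/12)[1*(9)*conj(3) + 3*(1)*conj(-1) + 4*(0)*conj(0) + 4*(0)*conj(0)]
      = (1/12)[(27) + (-3) + (0) + (0)] = 24/12 = 2
(Exp terms are combined using exp(i*s)*conj(exp(i*t)) = exp(i*(s-t)), and sums of them are collapsed using the identity that for every m > 1 the m distinct m-th roots of unity sum to 0, e.g. 1 + exp(2*I*pi/3) + exp(-2*I*pi/3) = 0.)
Hence the multiplicities are chi_1: 1, chi_2: 1, chi_3: 1, chi_4: 2. Dimension check: dim(chi_4)*dim(chi_4) = 3*3 = 9 and sum (mult * dim) = 1*1 + 1*1 + 1*1 + 2*3 = 9.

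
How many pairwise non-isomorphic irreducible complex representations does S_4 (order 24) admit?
5

Reasoning: The number of irreducible complex representations of a finite group equals its number of conjugacy classes. Conjugacy classes in S_4 correspond to cycle types, i.e. partitions of 4; there are p(4) = 5 of them, so S_4 (order 24) has exactly 5 irreducible complex representations.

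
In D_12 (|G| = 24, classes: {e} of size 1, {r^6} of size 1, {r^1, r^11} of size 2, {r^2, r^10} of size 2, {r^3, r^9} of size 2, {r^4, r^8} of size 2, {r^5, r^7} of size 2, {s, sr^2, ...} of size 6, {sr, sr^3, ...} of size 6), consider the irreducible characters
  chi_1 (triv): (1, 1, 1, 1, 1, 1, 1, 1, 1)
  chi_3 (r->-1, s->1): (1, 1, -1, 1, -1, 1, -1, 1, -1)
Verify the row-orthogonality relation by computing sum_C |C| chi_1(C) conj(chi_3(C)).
Sum = 0; so <chi_1, chi_3> = 0 (distinct irreducibles are orthogonal).

Derivation: Compute term by term over conjugacy classes (|C| * chi_1(C) * conj(chi_3(C))):
  1*(1)*conj(1) + 1*(1)*conj(1) + 2*(1)*conj(-1) + 2*(1)*conj(1) + 2*(1)*conj(-1) + 2*(1)*conj(1) + 2*(1)*conj(-1) + 6*(1)*conj(1) + 6*(1)*conj(-1)
  = (1) + (1) + (-2) + (2) + (-2) + (2) + (-2) + (6) + (-6)
  = 0.
Dividing by |G| = 24 gives 0/24 = 0, matching the row-orthogonality relation <chi_1, chi_3> = [chi_1 = chi_3].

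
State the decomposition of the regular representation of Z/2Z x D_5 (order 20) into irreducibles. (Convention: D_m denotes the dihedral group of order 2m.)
Each irreducible V_i of dimension d_i appears with multiplicity d_i, i.e. rho_reg = (direct sum over all irreducibles V_i) d_i V_i. The irreducible dimensions for Z/2Z x D_5 are 1, 1, 1, 1, 2, 2, 2, 2: 4 irreducibles of dimension 1, each with multiplicity 1; 4 irreducibles of dimension 2, each with multiplicity 2. Total dimension 4*1*1 + 4*2*2 = 20 = |G|.

General theorem: in the regular representation of a finite group G, each irreducible appears with multiplicity equal to its dimension. Check: dim(rho_reg) = sum d_i^2 = 1 + 1 + 1 + 1 + 4 + 4 + 4 + 4 = 20 = |G|.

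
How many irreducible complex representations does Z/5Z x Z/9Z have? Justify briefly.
45

Argument: The number of irreducible complex representations of a finite group equals its number of conjugacy classes. Z/5Z x Z/9Z is abelian of order 45, so every element is its own conjugacy class: 45 classes, so Z/5Z x Z/9Z (order 45) has exactly 45 irreducible complex representations.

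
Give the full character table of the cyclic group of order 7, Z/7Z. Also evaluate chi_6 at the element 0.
Character table of Z/7Z (irreps indexed chi_0,...,chi_6 with chi_k(m) = zeta_7^(k*m), zeta_7 = exp(2*pi*i/7)):
  irrep \ class  {0} (size 1)  {1} (size 1)    {2} (size 1)    {3} (size 1)    {4} (size 1)    {5} (size 1)    {6} (size 1)  
  chi_0          1             1               1               1               1               1               1             
  chi_1          1             exp(2*I*pi/7)   exp(4*I*pi/7)   exp(6*I*pi/7)   exp(-6*I*pi/7)  exp(-4*I*pi/7)  exp(-2*I*pi/7)
  chi_2          1             exp(4*I*pi/7)   exp(-6*I*pi/7)  exp(-2*I*pi/7)  exp(2*I*pi/7)   exp(6*I*pi/7)   exp(-4*I*pi/7)
  chi_3          1             exp(6*I*pi/7)   exp(-2*I*pi/7)  exp(4*I*pi/7)   exp(-4*I*pi/7)  exp(2*I*pi/7)   exp(-6*I*pi/7)
  chi_4          1             exp(-6*I*pi/7)  exp(2*I*pi/7)   exp(-4*I*pi/7)  exp(4*I*pi/7)   exp(-2*I*pi/7)  exp(6*I*pi/7) 
  chi_5          1             exp(-4*I*pi/7)  exp(6*I*pi/7)   exp(2*I*pi/7)   exp(-2*I*pi/7)  exp(-6*I*pi/7)  exp(4*I*pi/7) 
  chi_6          1             exp(-2*I*pi/7)  exp(-4*I*pi/7)  exp(-6*I*pi/7)  exp(6*I*pi/7)   exp(4*I*pi/7)   exp(2*I*pi/7) 

Spot check: chi_6(0) = zeta_7^(6*0) = zeta_7^0 = 1.

Proof sketch: Z/7Z is abelian, so all 7 irreducible complex representations are 1-dimensional. They are given by chi_k(m) = zeta_7^(k*m) for k = 0,...,6. Row orthogonality: sum_m chi_k(m) conj(chi_l(m)) = 7 * [k = l].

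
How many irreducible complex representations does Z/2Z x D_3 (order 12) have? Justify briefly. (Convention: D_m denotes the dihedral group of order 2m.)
6

Explanation: The number of irreducible complex representations of a finite group equals its number of conjugacy classes. For a direct product, #classes(G x H) = #classes(G) * #classes(H). Z/2Z has 2 classes (abelian), D_3 has 3 classes, so 2 * 3 = 6, so Z/2Z x D_3 (order 12) has exactly 6 irreducible complex representations.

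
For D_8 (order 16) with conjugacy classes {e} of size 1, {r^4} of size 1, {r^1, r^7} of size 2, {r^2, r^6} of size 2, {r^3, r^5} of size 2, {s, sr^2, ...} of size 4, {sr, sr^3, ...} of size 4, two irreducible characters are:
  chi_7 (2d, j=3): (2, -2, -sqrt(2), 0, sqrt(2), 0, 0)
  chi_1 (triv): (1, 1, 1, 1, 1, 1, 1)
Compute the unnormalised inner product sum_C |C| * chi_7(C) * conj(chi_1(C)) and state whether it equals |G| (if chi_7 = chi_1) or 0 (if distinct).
Sum = 0; so <chi_7, chi_1> = 0 (distinct irreducibles are orthogonal).

Argument: Compute term by term over conjugacy classes (|C| * chi_7(C) * conj(chi_1(C))):
  1*(2)*conj(1) + 1*(-2)*conj(1) + 2*(-sqrt(2))*conj(1) + 2*(0)*conj(1) + 2*(sqrt(2))*conj(1) + 4*(0)*conj(1) + 4*(0)*conj(1)
  = (2) + (-2) + (-2*sqrt(2)) + (0) + (2*sqrt(2)) + (0) + (0)
  = 0.
Dividing by |G| = 16 gives 0/16 = 0, matching the row-orthogonality relation <chi_7, chi_1> = [chi_7 = chi_1].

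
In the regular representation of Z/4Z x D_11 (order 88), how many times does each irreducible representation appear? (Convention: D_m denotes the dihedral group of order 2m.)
Each irreducible V_i of dimension d_i appears with multiplicity d_i, i.e. rho_reg = (direct sum over all irreducibles V_i) d_i V_i. The irreducible dimensions for Z/4Z x D_11 are 1, 1, 1, 1, 1, 1, 1, 1, 2, 2, 2, 2, 2, 2, 2, 2, 2, 2, 2, 2, 2, 2, 2, 2, 2, 2, 2, 2: 8 irreducibles of dimension 1, each with multiplicity 1; 20 irreducibles of dimension 2, each with multiplicity 2. Total dimension 8*1*1 + 20*2*2 = 88 = |G|.

Reasoning: General theorem: in the regular representation of a finite group G, each irreducible appears with multiplicity equal to its dimension. Check: dim(rho_reg) = sum d_i^2 = 1 + 1 + 1 + 1 + 1 + 1 + 1 + 1 + 4 + 4 + 4 + 4 + 4 + 4 + 4 + 4 + 4 + 4 + 4 + 4 + 4 + 4 + 4 + 4 + 4 + 4 + 4 + 4 = 88 = |G|.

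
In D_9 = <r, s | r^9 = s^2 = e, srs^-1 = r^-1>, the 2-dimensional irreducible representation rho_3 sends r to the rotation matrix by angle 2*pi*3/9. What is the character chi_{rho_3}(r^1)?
chi_{rho_3}(r^1) = 2*cos(2*pi*3*1/9) = -1

Details: rho_3(r^1) is rotation by angle 2*pi*3*1/9, whose trace is 2*cos(2*pi*3*1/9) = -1.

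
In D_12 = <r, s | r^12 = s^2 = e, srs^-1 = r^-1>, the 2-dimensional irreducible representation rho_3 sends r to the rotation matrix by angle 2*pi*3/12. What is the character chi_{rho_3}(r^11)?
chi_{rho_3}(r^11) = 2*cos(2*pi*3*11/12) = 0

Why: rho_3(r^11) is rotation by angle 2*pi*3*11/12, whose trace is 2*cos(2*pi*3*11/12) = 0.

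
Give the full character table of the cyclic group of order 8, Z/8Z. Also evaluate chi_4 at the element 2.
Character table of Z/8Z (irreps indexed chi_0,...,chi_7 with chi_k(m) = zeta_8^(k*m), zeta_8 = exp(2*pi*i/8)):
  irrep \ class  {0} (size 1)  {1} (size 1)    {2} (size 1)  {3} (size 1)    {4} (size 1)  {5} (size 1)    {6} (size 1)  {7} (size 1)  
  chi_0          1             1               1             1               1             1               1             1             
  chi_1          1             exp(I*pi/4)     I             exp(3*I*pi/4)   -1            exp(-3*I*pi/4)  -I            exp(-I*pi/4)  
  chi_2          1             I               -1            -I              1             I               -1            -I            
  chi_3          1             exp(3*I*pi/4)   -I            exp(I*pi/4)     -1            exp(-I*pi/4)    I             exp(-3*I*pi/4)
  chi_4          1             -1              1             -1              1             -1              1             -1            
  chi_5          1             exp(-3*I*pi/4)  I             exp(-I*pi/4)    -1            exp(I*pi/4)     -I            exp(3*I*pi/4) 
  chi_6          1             -I              -1            I               1             -I              -1            I             
  chi_7          1             exp(-I*pi/4)    -I            exp(-3*I*pi/4)  -1            exp(3*I*pi/4)   I             exp(I*pi/4)   

Spot check: chi_4(2) = zeta_8^(4*2) = zeta_8^8 = 1.

Solution. Z/8Z is abelian, so all 8 irreducible complex representations are 1-dimensional. They are given by chi_k(m) = zeta_8^(k*m) for k = 0,...,7. Row orthogonality: sum_m chi_k(m) conj(chi_l(m)) = 8 * [k = l].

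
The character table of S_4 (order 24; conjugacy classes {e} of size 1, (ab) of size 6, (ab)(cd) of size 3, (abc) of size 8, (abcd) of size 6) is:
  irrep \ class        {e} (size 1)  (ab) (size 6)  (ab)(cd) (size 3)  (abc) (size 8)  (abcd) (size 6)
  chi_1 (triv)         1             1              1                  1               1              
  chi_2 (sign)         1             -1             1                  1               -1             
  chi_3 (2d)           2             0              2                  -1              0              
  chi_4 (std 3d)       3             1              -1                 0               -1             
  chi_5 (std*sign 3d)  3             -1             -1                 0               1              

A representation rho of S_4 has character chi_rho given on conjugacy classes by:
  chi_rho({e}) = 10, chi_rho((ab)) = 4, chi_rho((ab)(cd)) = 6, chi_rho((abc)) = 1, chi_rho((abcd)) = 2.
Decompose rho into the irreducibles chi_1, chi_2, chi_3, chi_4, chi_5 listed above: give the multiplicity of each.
Multiplicities: chi_1: 3, chi_2: 0, chi_3: 2, chi_4: 1, chi_5: 0.

Proof sketch: Use <chi_rho, chi> = (1/|G|) sum_C |C| * chi_rho(C) * conj(chi(C)) with |G| = 24 for each irreducible chi in the table:
  <chi_rho, chi_1> = (1/24)[1*(10)*conj(1) + 6*(4)*conj(1) + 3*(6)*conj(1) + 8*(1)*conj(1) + 6*(2)*conj(1)]
      = (1/24)[(10) + (24) + (18) + (8) + (12)] = 72/24 = 3
  <chi_rho, chi_2> = (1/24)[1*(10)*conj(1) + 6*(4)*conj(-1) + 3*(6)*conj(1) + 8*(1)*conj(1) + 6*(2)*conj(-1)]
      = (1/24)[(10) + (-24) + (18) + (8) + (-12)] = 0/24 = 0
  <chi_rho, chi_3> = (1/24)[1*(10)*conj(2) + 6*(4)*conj(0) + 3*(6)*conj(2) + 8*(1)*conj(-1) + 6*(2)*conj(0)]
      = (1/24)[(20) + (0) + (36) + (-8) + (0)] = 48/24 = 2
  <chi_rho, chi_4> = (1/24)[1*(10)*conj(3) + 6*(4)*conj(1) + 3*(6)*conj(-1) + 8*(1)*conj(0) + 6*(2)*conj(-1)]
      = (1/24)[(30) + (24) + (-18) + (0) + (-12)] = 24/24 = 1
  <chi_rho, chi_5> = (1/24)[1*(10)*conj(3) + 6*(4)*conj(-1) + 3*(6)*conj(-1) + 8*(1)*conj(0) + 6*(2)*conj(1)]
      = (1/24)[(30) + (-24) + (-18) + (0) + (12)] = 0/24 = 0
Dimension check: dim(rho) = sum (mult * dim) = 3*1 + 0*1 + 2*2 + 1*3 + 0*3 = 10 = chi_rho(e) = 10.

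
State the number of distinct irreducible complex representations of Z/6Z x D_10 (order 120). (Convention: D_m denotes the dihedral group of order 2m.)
48

Details: The number of irreducible complex representations of a finite group equals its number of conjugacy classes. For a direct product, #classes(G x H) = #classes(G) * #classes(H). Z/6Z has 6 classes (abelian), D_10 has 8 classes, so 6 * 8 = 48, so Z/6Z x D_10 (order 120) has exactly 48 irreducible complex representations.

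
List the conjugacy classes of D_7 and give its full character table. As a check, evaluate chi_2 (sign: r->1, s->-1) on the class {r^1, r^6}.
Conjugacy classes: {e} of size 1, {r^1, r^6} of size 2, {r^2, r^5} of size 2, {r^3, r^4} of size 2, {s, sr, ..., sr^6} of size 7.
Character table:
  irrep \ class              {e} (size 1)  {r^1, r^6} (size 2)  {r^2, r^5} (size 2)  {r^3, r^4} (size 2)  {s, sr, ..., sr^6} (size 7)
  chi_1 (triv)               1             1                    1                    1                    1                          
  chi_2 (sign: r->1, s->-1)  1             1                    1                    1                    -1                         
  chi_3 (2d, j=1)            2             2*cos(2*pi/7)        -2*cos(3*pi/7)       -2*cos(pi/7)         0                          
  chi_4 (2d, j=2)            2             -2*cos(3*pi/7)       -2*cos(pi/7)         2*cos(2*pi/7)        0                          
  chi_5 (2d, j=3)            2             -2*cos(pi/7)         2*cos(2*pi/7)        -2*cos(3*pi/7)       0                          

Spot check: chi_2 (sign: r->1, s->-1) on {r^1, r^6} = 1.

Why: D_7 has order 2*7 = 14 with 5 conjugacy classes, hence 5 irreducibles. Sum of squared dims 1 + 1 + 4 + 4 + 4 = 14 = |G|. Linear characters come from the abelianisation; the 2-dimensional irreps have character r^k -> 2*cos(2*pi*j*k/7), reflections -> 0.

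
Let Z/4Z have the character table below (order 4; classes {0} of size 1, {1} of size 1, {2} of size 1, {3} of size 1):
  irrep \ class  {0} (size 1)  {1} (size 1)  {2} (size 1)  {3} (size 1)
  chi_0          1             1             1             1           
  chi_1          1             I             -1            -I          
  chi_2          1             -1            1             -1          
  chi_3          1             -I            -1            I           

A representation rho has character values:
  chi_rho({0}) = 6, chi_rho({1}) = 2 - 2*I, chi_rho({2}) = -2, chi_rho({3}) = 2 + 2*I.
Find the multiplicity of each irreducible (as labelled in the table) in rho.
Multiplicities: chi_0: 2, chi_1: 1, chi_2: 0, chi_3: 3.

Details: Use <chi_rho, chi> = (1/|G|) sum_C |C| * chi_rho(C) * conj(chi(C)) with |G| = 4 for each irreducible chi in the table:
  <chi_rho, chi_0> = (1/4)[1*(6)*conj(1) + 1*(2 - 2*I)*conj(1) + 1*(-2)*conj(1) + 1*(2 + 2*I)*conj(1)]
      = (1/4)[(6) + (2 - 2*I) + (-2) + (2 + 2*I)] = 8/4 = 2
  <chi_rho, chi_1> = (1/4)[1*(6)*conj(1) + 1*(2 - 2*I)*conj(I) + 1*(-2)*conj(-1) + 1*(2 + 2*I)*conj(-I)]
      = (1/4)[(6) + (-2 - 2*I) + (2) + (-2 + 2*I)] = 4/4 = 1
  <chi_rho, chi_2> = (1/4)[1*(6)*conj(1) + 1*(2 - 2*I)*conj(-1) + 1*(-2)*conj(1) + 1*(2 + 2*I)*conj(-1)]
      = (1/4)[(6) + (-2 + 2*I) + (-2) + (-2 - 2*I)] = 0/4 = 0
  <chi_rho, chi_3> = (1/4)[1*(6)*conj(1) + 1*(2 - 2*I)*conj(-I) + 1*(-2)*conj(-1) + 1*(2 + 2*I)*conj(I)]
      = (1/4)[(6) + (2 + 2*I) + (2) + (2 - 2*I)] = 12/4 = 3
(Exp terms are combined using exp(i*s)*conj(exp(i*t)) = exp(i*(s-t)), and sums of them are collapsed using the identity that for every m > 1 the m distinct m-th roots of unity sum to 0, e.g. 1 + exp(2*I*pi/3) + exp(-2*I*pi/3) = 0.)
Dimension check: dim(rho) = sum (mult * dim) = 2*1 + 1*1 + 0*1 + 3*1 = 6 = chi_rho(e) = 6.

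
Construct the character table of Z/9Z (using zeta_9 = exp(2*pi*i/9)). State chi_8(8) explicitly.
Character table of Z/9Z (irreps indexed chi_0,...,chi_8 with chi_k(m) = zeta_9^(k*m), zeta_9 = exp(2*pi*i/9)):
  irrep \ class  {0} (size 1)  {1} (size 1)    {2} (size 1)    {3} (size 1)    {4} (size 1)    {5} (size 1)    {6} (size 1)    {7} (size 1)    {8} (size 1)  
  chi_0          1             1               1               1               1               1               1               1               1             
  chi_1          1             exp(2*I*pi/9)   exp(4*I*pi/9)   exp(2*I*pi/3)   exp(8*I*pi/9)   exp(-8*I*pi/9)  exp(-2*I*pi/3)  exp(-4*I*pi/9)  exp(-2*I*pi/9)
  chi_2          1             exp(4*I*pi/9)   exp(8*I*pi/9)   exp(-2*I*pi/3)  exp(-2*I*pi/9)  exp(2*I*pi/9)   exp(2*I*pi/3)   exp(-8*I*pi/9)  exp(-4*I*pi/9)
  chi_3          1             exp(2*I*pi/3)   exp(-2*I*pi/3)  1               exp(2*I*pi/3)   exp(-2*I*pi/3)  1               exp(2*I*pi/3)   exp(-2*I*pi/3)
  chi_4          1             exp(8*I*pi/9)   exp(-2*I*pi/9)  exp(2*I*pi/3)   exp(-4*I*pi/9)  exp(4*I*pi/9)   exp(-2*I*pi/3)  exp(2*I*pi/9)   exp(-8*I*pi/9)
  chi_5          1             exp(-8*I*pi/9)  exp(2*I*pi/9)   exp(-2*I*pi/3)  exp(4*I*pi/9)   exp(-4*I*pi/9)  exp(2*I*pi/3)   exp(-2*I*pi/9)  exp(8*I*pi/9) 
  chi_6          1             exp(-2*I*pi/3)  exp(2*I*pi/3)   1               exp(-2*I*pi/3)  exp(2*I*pi/3)   1               exp(-2*I*pi/3)  exp(2*I*pi/3) 
  chi_7          1             exp(-4*I*pi/9)  exp(-8*I*pi/9)  exp(2*I*pi/3)   exp(2*I*pi/9)   exp(-2*I*pi/9)  exp(-2*I*pi/3)  exp(8*I*pi/9)   exp(4*I*pi/9) 
  chi_8          1             exp(-2*I*pi/9)  exp(-4*I*pi/9)  exp(-2*I*pi/3)  exp(-8*I*pi/9)  exp(8*I*pi/9)   exp(2*I*pi/3)   exp(4*I*pi/9)   exp(2*I*pi/9) 

Spot check: chi_8(8) = zeta_9^(8*8) = zeta_9^64 = exp(2*I*pi/9).

Working: Z/9Z is abelian, so all 9 irreducible complex representations are 1-dimensional. They are given by chi_k(m) = zeta_9^(k*m) for k = 0,...,8. Row orthogonality: sum_m chi_k(m) conj(chi_l(m)) = 9 * [k = l].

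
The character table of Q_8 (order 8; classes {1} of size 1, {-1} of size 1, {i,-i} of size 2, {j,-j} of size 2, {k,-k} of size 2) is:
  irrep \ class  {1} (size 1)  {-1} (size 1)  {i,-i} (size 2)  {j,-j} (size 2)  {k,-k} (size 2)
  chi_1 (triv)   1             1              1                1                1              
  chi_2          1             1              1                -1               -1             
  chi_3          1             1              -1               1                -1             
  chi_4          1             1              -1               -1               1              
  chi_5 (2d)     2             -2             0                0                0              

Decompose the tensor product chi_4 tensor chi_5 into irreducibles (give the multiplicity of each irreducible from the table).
chi_4 tensor chi_5 = chi_5 (all other irreducibles have multiplicity 0).

Details: The character of a tensor product is the pointwise product (chi_4 * chi_5)(C) = chi_4(C) * chi_5(C):
  {1}: (1)*(2), {-1}: (1)*(-2), {i,-i}: (-1)*(0), {j,-j}: (-1)*(0), {k,-k}: (1)*(0)
so (chi_4 * chi_5) takes values
  {1} -> 2, {-1} -> -2, {i,-i} -> 0, {j,-j} -> 0, {k,-k} -> 0.
Now take the inner product of this character with each irreducible chi from the table, <chi_4*chi_5, chi> = (1/8) sum_C |C| (chi_4*chi_5)(C) conj(chi(C)):
  <chi_4*chi_5, chi_1> = (1/8)[1*(2)*conj(1) + 1*(-2)*conj(1) + 2*(0)*conj(1) + 2*(0)*conj(1) + 2*(0)*conj(1)]
      = (1/8)[(2) + (-2) + (0) + (0) + (0)] = 0/8 = 0
  <chi_4*chi_5, chi_2> = (1/8)[1*(2)*conj(1) + 1*(-2)*conj(1) + 2*(0)*conj(1) + 2*(0)*conj(-1) + 2*(0)*conj(-1)]
      = (1/8)[(2) + (-2) + (0) + (0) + (0)] = 0/8 = 0
  <chi_4*chi_5, chi_3> = (1/8)[1*(2)*conj(1) + 1*(-2)*conj(1) + 2*(0)*conj(-1) + 2*(0)*conj(1) + 2*(0)*conj(-1)]
      = (1/8)[(2) + (-2) + (0) + (0) + (0)] = 0/8 = 0
  <chi_4*chi_5, chi_4> = (1/8)[1*(2)*conj(1) + 1*(-2)*conj(1) + 2*(0)*conj(-1) + 2*(0)*conj(-1) + 2*(0)*conj(1)]
      = (1/8)[(2) + (-2) + (0) + (0) + (0)] = 0/8 = 0
  <chi_4*chi_5, chi_5> = (1/8)[1*(2)*conj(2) + 1*(-2)*conj(-2) + 2*(0)*conj(0) + 2*(0)*conj(0) + 2*(0)*conj(0)]
      = (1/8)[(4) + (4) + (0) + (0) + (0)] = 8/8 = 1
Hence the multiplicities are chi_5: 1. Dimension check: dim(chi_4)*dim(chi_5) = 1*2 = 2 and sum (mult * dim) = 1*2 = 2.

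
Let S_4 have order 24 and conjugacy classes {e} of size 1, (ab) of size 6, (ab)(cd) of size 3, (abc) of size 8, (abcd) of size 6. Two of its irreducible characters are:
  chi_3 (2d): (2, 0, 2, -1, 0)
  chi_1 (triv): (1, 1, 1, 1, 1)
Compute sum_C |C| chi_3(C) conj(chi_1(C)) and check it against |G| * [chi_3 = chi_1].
Sum = 0; so <chi_3, chi_1> = 0 (distinct irreducibles are orthogonal).

Working: Compute term by term over conjugacy classes (|C| * chi_3(C) * conj(chi_1(C))):
  1*(2)*conj(1) + 6*(0)*conj(1) + 3*(2)*conj(1) + 8*(-1)*conj(1) + 6*(0)*conj(1)
  = (2) + (0) + (6) + (-8) + (0)
  = 0.
Dividing by |G| = 24 gives 0/24 = 0, matching the row-orthogonality relation <chi_3, chi_1> = [chi_3 = chi_1].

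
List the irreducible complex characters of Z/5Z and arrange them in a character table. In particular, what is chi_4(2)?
Character table of Z/5Z (irreps indexed chi_0,...,chi_4 with chi_k(m) = zeta_5^(k*m), zeta_5 = exp(2*pi*i/5)):
  irrep \ class  {0} (size 1)  {1} (size 1)    {2} (size 1)    {3} (size 1)    {4} (size 1)  
  chi_0          1             1               1               1               1             
  chi_1          1             exp(2*I*pi/5)   exp(4*I*pi/5)   exp(-4*I*pi/5)  exp(-2*I*pi/5)
  chi_2          1             exp(4*I*pi/5)   exp(-2*I*pi/5)  exp(2*I*pi/5)   exp(-4*I*pi/5)
  chi_3          1             exp(-4*I*pi/5)  exp(2*I*pi/5)   exp(-2*I*pi/5)  exp(4*I*pi/5) 
  chi_4          1             exp(-2*I*pi/5)  exp(-4*I*pi/5)  exp(4*I*pi/5)   exp(2*I*pi/5) 

Spot check: chi_4(2) = zeta_5^(4*2) = zeta_5^8 = exp(-4*I*pi/5).

Explanation: Z/5Z is abelian, so all 5 irreducible complex representations are 1-dimensional. They are given by chi_k(m) = zeta_5^(k*m) for k = 0,...,4. Row orthogonality: sum_m chi_k(m) conj(chi_l(m)) = 5 * [k = l].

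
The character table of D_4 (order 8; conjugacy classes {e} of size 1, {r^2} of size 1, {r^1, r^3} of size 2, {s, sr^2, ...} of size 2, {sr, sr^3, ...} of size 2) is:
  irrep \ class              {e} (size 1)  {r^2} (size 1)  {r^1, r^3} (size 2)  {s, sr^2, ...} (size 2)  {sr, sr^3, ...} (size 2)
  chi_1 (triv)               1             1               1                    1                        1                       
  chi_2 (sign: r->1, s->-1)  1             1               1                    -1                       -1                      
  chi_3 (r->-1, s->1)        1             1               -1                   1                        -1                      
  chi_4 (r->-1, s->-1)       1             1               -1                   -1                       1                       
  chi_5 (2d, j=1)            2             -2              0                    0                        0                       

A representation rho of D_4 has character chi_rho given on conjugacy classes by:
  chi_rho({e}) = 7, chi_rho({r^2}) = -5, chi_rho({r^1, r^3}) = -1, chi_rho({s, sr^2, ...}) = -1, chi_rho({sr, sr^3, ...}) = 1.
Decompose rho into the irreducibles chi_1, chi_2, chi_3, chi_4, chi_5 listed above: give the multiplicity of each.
Multiplicities: chi_1: 0, chi_2: 0, chi_3: 0, chi_4: 1, chi_5: 3.

Reasoning: Use <chi_rho, chi> = (1/|G|) sum_C |C| * chi_rho(C) * conj(chi(C)) with |G| = 8 for each irreducible chi in the table:
  <chi_rho, chi_1> = (1/8)[1*(7)*conj(1) + 1*(-5)*conj(1) + 2*(-1)*conj(1) + 2*(-1)*conj(1) + 2*(1)*conj(1)]
      = (1/8)[(7) + (-5) + (-2) + (-2) + (2)] = 0/8 = 0
  <chi_rho, chi_2> = (1/8)[1*(7)*conj(1) + 1*(-5)*conj(1) + 2*(-1)*conj(1) + 2*(-1)*conj(-1) + 2*(1)*conj(-1)]
      = (1/8)[(7) + (-5) + (-2) + (2) + (-2)] = 0/8 = 0
  <chi_rho, chi_3> = (1/8)[1*(7)*conj(1) + 1*(-5)*conj(1) + 2*(-1)*conj(-1) + 2*(-1)*conj(1) + 2*(1)*conj(-1)]
      = (1/8)[(7) + (-5) + (2) + (-2) + (-2)] = 0/8 = 0
  <chi_rho, chi_4> = (1/8)[1*(7)*conj(1) + 1*(-5)*conj(1) + 2*(-1)*conj(-1) + 2*(-1)*conj(-1) + 2*(1)*conj(1)]
      = (1/8)[(7) + (-5) + (2) + (2) + (2)] = 8/8 = 1
  <chi_rho, chi_5> = (1/8)[1*(7)*conj(2) + 1*(-5)*conj(-2) + 2*(-1)*conj(0) + 2*(-1)*conj(0) + 2*(1)*conj(0)]
      = (1/8)[(14) + (10) + (0) + (0) + (0)] = 24/8 = 3
Dimension check: dim(rho) = sum (mult * dim) = 0*1 + 0*1 + 0*1 + 1*1 + 3*2 = 7 = chi_rho(e) = 7.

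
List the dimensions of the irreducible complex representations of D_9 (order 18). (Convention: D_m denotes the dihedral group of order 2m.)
Dimensions: 1, 1, 2, 2, 2, 2

Details: There are 6 irreducibles (= number of conjugacy classes). Their dimensions d_i satisfy sum d_i^2 = |G| = 18: 1 + 1 + 4 + 4 + 4 + 4 = 18.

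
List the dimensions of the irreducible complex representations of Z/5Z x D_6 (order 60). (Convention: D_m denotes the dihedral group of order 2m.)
Dimensions: 1, 1, 1, 1, 1, 1, 1, 1, 1, 1, 1, 1, 1, 1, 1, 1, 1, 1, 1, 1, 2, 2, 2, 2, 2, 2, 2, 2, 2, 2

Derivation: There are 30 irreducibles (= number of conjugacy classes). Their dimensions d_i satisfy sum d_i^2 = |G| = 60: 1 + 1 + 1 + 1 + 1 + 1 + 1 + 1 + 1 + 1 + 1 + 1 + 1 + 1 + 1 + 1 + 1 + 1 + 1 + 1 + 4 + 4 + 4 + 4 + 4 + 4 + 4 + 4 + 4 + 4 = 60. (For the product with Z/5Z: each of the 5 1-dim characters of Z/5Z tensors with each irrep of D_6, giving 5 copies of each D_6-dimension.)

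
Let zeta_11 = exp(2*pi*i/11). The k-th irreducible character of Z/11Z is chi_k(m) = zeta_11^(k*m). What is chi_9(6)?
chi_9(6) = zeta_11^54 = exp(-2*I*pi/11)

Reasoning: chi_9(6) = zeta_11^(9*6) = zeta_11^54. Since zeta_11^11 = 1, this equals zeta_11^10 = exp(2*pi*i*10/11) = exp(-2*I*pi/11).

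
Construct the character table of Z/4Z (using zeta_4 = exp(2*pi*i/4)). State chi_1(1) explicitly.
Character table of Z/4Z (irreps indexed chi_0,...,chi_3 with chi_k(m) = zeta_4^(k*m), zeta_4 = exp(2*pi*i/4)):
  irrep \ class  {0} (size 1)  {1} (size 1)  {2} (size 1)  {3} (size 1)
  chi_0          1             1             1             1           
  chi_1          1             I             -1            -I          
  chi_2          1             -1            1             -1          
  chi_3          1             -I            -1            I           

Spot check: chi_1(1) = zeta_4^(1*1) = zeta_4^1 = I.

Why: Z/4Z is abelian, so all 4 irreducible complex representations are 1-dimensional. They are given by chi_k(m) = zeta_4^(k*m) for k = 0,...,3. Row orthogonality: sum_m chi_k(m) conj(chi_l(m)) = 4 * [k = l].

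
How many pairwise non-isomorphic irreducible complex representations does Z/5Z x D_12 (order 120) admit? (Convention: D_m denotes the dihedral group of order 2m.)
45

Justification: The number of irreducible complex representations of a finite group equals its number of conjugacy classes. For a direct product, #classes(G x H) = #classes(G) * #classes(H). Z/5Z has 5 classes (abelian), D_12 has 9 classes, so 5 * 9 = 45, so Z/5Z x D_12 (order 120) has exactly 45 irreducible complex representations.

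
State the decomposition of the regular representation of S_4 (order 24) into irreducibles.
Each irreducible V_i of dimension d_i appears with multiplicity d_i, i.e. rho_reg = (direct sum over all irreducibles V_i) d_i V_i. The irreducible dimensions for S_4 are 1, 1, 2, 3, 3: 2 irreducibles of dimension 1, each with multiplicity 1; 1 irreducible of dimension 2, with multiplicity 2; 2 irreducibles of dimension 3, each with multiplicity 3. Total dimension 2*1*1 + 1*2*2 + 2*3*3 = 24 = |G|.

Explanation: General theorem: in the regular representation of a finite group G, each irreducible appears with multiplicity equal to its dimension. Check: dim(rho_reg) = sum d_i^2 = 1 + 1 + 4 + 9 + 9 = 24 = |G|.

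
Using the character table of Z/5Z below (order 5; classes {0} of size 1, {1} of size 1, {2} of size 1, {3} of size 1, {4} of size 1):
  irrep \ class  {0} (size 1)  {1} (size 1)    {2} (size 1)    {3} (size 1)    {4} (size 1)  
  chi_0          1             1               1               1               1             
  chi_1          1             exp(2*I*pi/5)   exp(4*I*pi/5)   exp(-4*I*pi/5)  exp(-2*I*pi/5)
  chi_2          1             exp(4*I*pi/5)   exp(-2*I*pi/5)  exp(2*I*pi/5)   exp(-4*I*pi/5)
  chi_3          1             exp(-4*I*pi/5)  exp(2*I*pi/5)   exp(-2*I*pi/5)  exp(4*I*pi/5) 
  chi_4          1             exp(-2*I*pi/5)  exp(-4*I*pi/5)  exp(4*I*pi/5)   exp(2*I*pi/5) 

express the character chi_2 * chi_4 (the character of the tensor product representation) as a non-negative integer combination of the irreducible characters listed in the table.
chi_2 tensor chi_4 = chi_1 (all other irreducibles have multiplicity 0).

Details: The character of a tensor product is the pointwise product (chi_2 * chi_4)(C) = chi_2(C) * chi_4(C):
  {0}: (1)*(1), {1}: (exp(4*I*pi/5))*(exp(-2*I*pi/5)), {2}: (exp(-2*I*pi/5))*(exp(-4*I*pi/5)), {3}: (exp(2*I*pi/5))*(exp(4*I*pi/5)), {4}: (exp(-4*I*pi/5))*(exp(2*I*pi/5))
so (chi_2 * chi_4) takes values
  {0} -> 1, {1} -> exp(2*I*pi/5), {2} -> exp(4*I*pi/5), {3} -> exp(-4*I*pi/5), {4} -> exp(-2*I*pi/5).
Now take the inner product of this character with each irreducible chi from the table, <chi_2*chi_4, chi> = (1/5) sum_C |C| (chi_2*chi_4)(C) conj(chi(C)):
  <chi_2*chi_4, chi_0> = (1/5)[1*(1)*conj(1) + 1*(exp(2*I*pi/5))*conj(1) + 1*(exp(4*I*pi/5))*conj(1) + 1*(exp(-4*I*pi/5))*conj(1) + 1*(exp(-2*I*pi/5))*conj(1)]
      = (1/5)[(1) + (exp(2*I*pi/5)) + (exp(4*I*pi/5)) + (exp(-4*I*pi/5)) + (exp(-2*I*pi/5))] = 0/5 = 0
  <chi_2*chi_4, chi_1> = (1/5)[1*(1)*conj(1) + 1*(exp(2*I*pi/5))*conj(exp(2*I*pi/5)) + 1*(exp(4*I*pi/5))*conj(exp(4*I*pi/5)) + 1*(exp(-4*I*pi/5))*conj(exp(-4*I*pi/5)) + 1*(exp(-2*I*pi/5))*conj(exp(-2*I*pi/5))]
      = (1/5)[(1) + (1) + (1) + (1) + (1)] = 5/5 = 1
  <chi_2*chi_4, chi_2> = (1/5)[1*(1)*conj(1) + 1*(exp(2*I*pi/5))*conj(exp(4*I*pi/5)) + 1*(exp(4*I*pi/5))*conj(exp(-2*I*pi/5)) + 1*(exp(-4*I*pi/5))*conj(exp(2*I*pi/5)) + 1*(exp(-2*I*pi/5))*conj(exp(-4*I*pi/5))]
      = (1/5)[(1) + (exp(-2*I*pi/5)) + (exp(-4*I*pi/5)) + (exp(4*I*pi/5)) + (exp(2*I*pi/5))] = 0/5 = 0
  <chi_2*chi_4, chi_3> = (1/5)[1*(1)*conj(1) + 1*(exp(2*I*pi/5))*conj(exp(-4*I*pi/5)) + 1*(exp(4*I*pi/5))*conj(exp(2*I*pi/5)) + 1*(exp(-4*I*pi/5))*conj(exp(-2*I*pi/5)) + 1*(exp(-2*I*pi/5))*conj(exp(4*I*pi/5))]
      = (1/5)[(1) + (exp(-4*I*pi/5)) + (exp(2*I*pi/5)) + (exp(-2*I*pi/5)) + (exp(4*I*pi/5))] = 0/5 = 0
  <chi_2*chi_4, chi_4> = (1/5)[1*(1)*conj(1) + 1*(exp(2*I*pi/5))*conj(exp(-2*I*pi/5)) + 1*(exp(4*I*pi/5))*conj(exp(-4*I*pi/5)) + 1*(exp(-4*I*pi/5))*conj(exp(4*I*pi/5)) + 1*(exp(-2*I*pi/5))*conj(exp(2*I*pi/5))]
      = (1/5)[(1) + (exp(4*I*pi/5)) + (exp(-2*I*pi/5)) + (exp(2*I*pi/5)) + (exp(-4*I*pi/5))] = 0/5 = 0
(Exp terms are combined using exp(i*s)*conj(exp(i*t)) = exp(i*(s-t)), and sums of them are collapsed using the identity that for every m > 1 the m distinct m-th roots of unity sum to 0, e.g. 1 + exp(2*I*pi/3) + exp(-2*I*pi/3) = 0.)
Hence the multiplicities are chi_1: 1. Dimension check: dim(chi_2)*dim(chi_4) = 1*1 = 1 and sum (mult * dim) = 1*1 = 1.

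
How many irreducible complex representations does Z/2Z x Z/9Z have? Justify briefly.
18

Argument: The number of irreducible complex representations of a finite group equals its number of conjugacy classes. Z/2Z x Z/9Z is abelian of order 18, so every element is its own conjugacy class: 18 classes, so Z/2Z x Z/9Z (order 18) has exactly 18 irreducible complex representations.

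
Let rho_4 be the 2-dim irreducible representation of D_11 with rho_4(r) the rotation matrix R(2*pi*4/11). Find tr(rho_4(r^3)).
chi_{rho_4}(r^3) = 2*cos(2*pi*4*3/11) = 2*cos(24*pi/11)

Proof sketch: rho_4(r^3) is rotation by angle 2*pi*4*3/11, whose trace is 2*cos(2*pi*4*3/11) = 2*cos(24*pi/11).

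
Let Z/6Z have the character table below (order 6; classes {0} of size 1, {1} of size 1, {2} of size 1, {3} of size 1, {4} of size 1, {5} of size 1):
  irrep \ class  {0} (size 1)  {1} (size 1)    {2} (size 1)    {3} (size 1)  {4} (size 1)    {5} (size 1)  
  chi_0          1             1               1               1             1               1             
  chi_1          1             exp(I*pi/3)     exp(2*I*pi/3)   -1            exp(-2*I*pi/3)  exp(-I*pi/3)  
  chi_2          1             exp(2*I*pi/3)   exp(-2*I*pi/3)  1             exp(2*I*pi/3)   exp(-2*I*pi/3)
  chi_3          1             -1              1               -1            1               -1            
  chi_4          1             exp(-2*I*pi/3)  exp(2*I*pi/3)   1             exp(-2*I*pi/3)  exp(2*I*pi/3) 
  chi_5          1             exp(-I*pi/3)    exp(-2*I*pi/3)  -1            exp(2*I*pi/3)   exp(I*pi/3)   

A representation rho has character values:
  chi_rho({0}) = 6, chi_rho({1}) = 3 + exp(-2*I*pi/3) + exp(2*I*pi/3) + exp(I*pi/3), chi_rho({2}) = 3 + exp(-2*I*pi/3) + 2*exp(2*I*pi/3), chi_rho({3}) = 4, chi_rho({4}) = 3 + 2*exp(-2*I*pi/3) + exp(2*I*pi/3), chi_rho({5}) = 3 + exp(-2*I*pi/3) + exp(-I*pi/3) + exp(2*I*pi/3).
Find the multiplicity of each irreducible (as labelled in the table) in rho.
Multiplicities: chi_0: 3, chi_1: 1, chi_2: 1, chi_3: 0, chi_4: 1, chi_5: 0.

Solution. Use <chi_rho, chi> = (1/|G|) sum_C |C| * chi_rho(C) * conj(chi(C)) with |G| = 6 for each irreducible chi in the table:
  <chi_rho, chi_0> = (1/6)[1*(6)*conj(1) + 1*(3 + exp(-2*I*pi/3) + exp(2*I*pi/3) + exp(I*pi/3))*conj(1) + 1*(3 + exp(-2*I*pi/3) + 2*exp(2*I*pi/3))*conj(1) + 1*(4)*conj(1) + 1*(3 + 2*exp(-2*I*pi/3) + exp(2*I*pi/3))*conj(1) + 1*(3 + exp(-2*I*pi/3) + exp(-I*pi/3) + exp(2*I*pi/3))*conj(1)]
      = (1/6)[(6) + (3 + exp(-2*I*pi/3) + exp(2*I*pi/3) + exp(I*pi/3)) + (3 + exp(-2*I*pi/3) + 2*exp(2*I*pi/3)) + (4) + (3 + 2*exp(-2*I*pi/3) + exp(2*I*pi/3)) + (3 + exp(-2*I*pi/3) + exp(-I*pi/3) + exp(2*I*pi/3))] = 18/6 = 3
  <chi_rho, chi_1> = (1/6)[1*(6)*conj(1) + 1*(3 + exp(-2*I*pi/3) + exp(2*I*pi/3) + exp(I*pi/3))*conj(exp(I*pi/3)) + 1*(3 + exp(-2*I*pi/3) + 2*exp(2*I*pi/3))*conj(exp(2*I*pi/3)) + 1*(4)*conj(-1) + 1*(3 + 2*exp(-2*I*pi/3) + exp(2*I*pi/3))*conj(exp(-2*I*pi/3)) + 1*(3 + exp(-2*I*pi/3) + exp(-I*pi/3) + exp(2*I*pi/3))*conj(exp(-I*pi/3))]
      = (1/6)[(6) + (3*exp(-I*pi/3) + exp(I*pi/3)) + (2 + 3*exp(-2*I*pi/3) + exp(2*I*pi/3)) + (-4) + (2 + exp(-2*I*pi/3) + 3*exp(2*I*pi/3)) + (exp(-I*pi/3) + 3*exp(I*pi/3))] = 6/6 = 1
  <chi_rho, chi_2> = (1/6)[1*(6)*conj(1) + 1*(3 + exp(-2*I*pi/3) + exp(2*I*pi/3) + exp(I*pi/3))*conj(exp(2*I*pi/3)) + 1*(3 + exp(-2*I*pi/3) + 2*exp(2*I*pi/3))*conj(exp(-2*I*pi/3)) + 1*(4)*conj(1) + 1*(3 + 2*exp(-2*I*pi/3) + exp(2*I*pi/3))*conj(exp(2*I*pi/3)) + 1*(3 + exp(-2*I*pi/3) + exp(-I*pi/3) + exp(2*I*pi/3))*conj(exp(-2*I*pi/3))]
      = (1/6)[(6) + (1 + 3*exp(-2*I*pi/3) + exp(-I*pi/3) + exp(2*I*pi/3)) + (1 + 2*exp(-2*I*pi/3) + 3*exp(2*I*pi/3)) + (4) + (1 + 3*exp(-2*I*pi/3) + 2*exp(2*I*pi/3)) + (1 + exp(-2*I*pi/3) + exp(I*pi/3) + 3*exp(2*I*pi/3))] = 6/6 = 1
  <chi_rho, chi_3> = (1/6)[1*(6)*conj(1) + 1*(3 + exp(-2*I*pi/3) + exp(2*I*pi/3) + exp(I*pi/3))*conj(-1) + 1*(3 + exp(-2*I*pi/3) + 2*exp(2*I*pi/3))*conj(1) + 1*(4)*conj(-1) + 1*(3 + 2*exp(-2*I*pi/3) + exp(2*I*pi/3))*conj(1) + 1*(3 + exp(-2*I*pi/3) + exp(-I*pi/3) + exp(2*I*pi/3))*conj(-1)]
      = (1/6)[(6) + (-3 - exp(I*pi/3) - exp(2*I*pi/3) - exp(-2*I*pi/3)) + (3 + exp(-2*I*pi/3) + 2*exp(2*I*pi/3)) + (-4) + (3 + 2*exp(-2*I*pi/3) + exp(2*I*pi/3)) + (-3 - exp(2*I*pi/3) - exp(-I*pi/3) - exp(-2*I*pi/3))] = 0/6 = 0
  <chi_rho, chi_4> = (1/6)[1*(6)*conj(1) + 1*(3 + exp(-2*I*pi/3) + exp(2*I*pi/3) + exp(I*pi/3))*conj(exp(-2*I*pi/3)) + 1*(3 + exp(-2*I*pi/3) + 2*exp(2*I*pi/3))*conj(exp(2*I*pi/3)) + 1*(4)*conj(1) + 1*(3 + 2*exp(-2*I*pi/3) + exp(2*I*pi/3))*conj(exp(-2*I*pi/3)) + 1*(3 + exp(-2*I*pi/3) + exp(-I*pi/3) + exp(2*I*pi/3))*conj(exp(2*I*pi/3))]
      = (1/6)[(6) + (exp(-2*I*pi/3) + 3*exp(2*I*pi/3)) + (2 + 3*exp(-2*I*pi/3) + exp(2*I*pi/3)) + (4) + (2 + exp(-2*I*pi/3) + 3*exp(2*I*pi/3)) + (3*exp(-2*I*pi/3) + exp(2*I*pi/3))] = 6/6 = 1
  <chi_rho, chi_5> = (1/6)[1*(6)*conj(1) + 1*(3 + exp(-2*I*pi/3) + exp(2*I*pi/3) + exp(I*pi/3))*conj(exp(-I*pi/3)) + 1*(3 + exp(-2*I*pi/3) + 2*exp(2*I*pi/3))*conj(exp(-2*I*pi/3)) + 1*(4)*conj(-1) + 1*(3 + 2*exp(-2*I*pi/3) + exp(2*I*pi/3))*conj(exp(2*I*pi/3)) + 1*(3 + exp(-2*I*pi/3) + exp(-I*pi/3) + exp(2*I*pi/3))*conj(exp(I*pi/3))]
      = (1/6)[(6) + (-1 + exp(-I*pi/3) + exp(2*I*pi/3) + 3*exp(I*pi/3)) + (1 + 2*exp(-2*I*pi/3) + 3*exp(2*I*pi/3)) + (-4) + (1 + 3*exp(-2*I*pi/3) + 2*exp(2*I*pi/3)) + (-1 + 3*exp(-I*pi/3) + exp(-2*I*pi/3) + exp(I*pi/3))] = 0/6 = 0
(Exp terms are combined using exp(i*s)*conj(exp(i*t)) = exp(i*(s-t)), and sums of them are collapsed using the identity that for every m > 1 the m distinct m-th roots of unity sum to 0, e.g. 1 + exp(2*I*pi/3) + exp(-2*I*pi/3) = 0.)
Dimension check: dim(rho) = sum (mult * dim) = 3*1 + 1*1 + 1*1 + 0*1 + 1*1 + 0*1 = 6 = chi_rho(e) = 6.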